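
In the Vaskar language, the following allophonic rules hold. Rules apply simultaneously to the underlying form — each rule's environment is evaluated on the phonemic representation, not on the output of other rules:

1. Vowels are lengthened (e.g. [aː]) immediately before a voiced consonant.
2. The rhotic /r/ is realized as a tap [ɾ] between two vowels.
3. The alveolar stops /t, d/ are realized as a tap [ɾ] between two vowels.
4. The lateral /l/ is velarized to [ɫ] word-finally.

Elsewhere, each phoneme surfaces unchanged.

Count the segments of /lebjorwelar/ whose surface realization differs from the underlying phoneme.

4

Segments that undergo a rule: /e/ → [eː] (rule 1); /o/ → [oː] (rule 1); /e/ → [eː] (rule 1); /a/ → [aː] (rule 1).
All other segments surface unchanged.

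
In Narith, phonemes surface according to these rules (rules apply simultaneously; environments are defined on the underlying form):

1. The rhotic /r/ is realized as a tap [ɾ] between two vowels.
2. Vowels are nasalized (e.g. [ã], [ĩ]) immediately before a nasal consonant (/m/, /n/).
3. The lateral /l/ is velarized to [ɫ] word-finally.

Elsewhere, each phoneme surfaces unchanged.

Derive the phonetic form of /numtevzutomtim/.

[nũmtevzutõmtĩm]

/u/ — between /n/ and /m/, before a nasal consonant — surfaces as [ũ] (rule 2).
/e/ (between /t/ and /v/) is in the target of rule 2 but the environment (before a nasal consonant) is not met → [e].
/u/ (between /z/ and /t/) is in the target of rule 2 but the environment (before a nasal consonant) is not met → [u].
Rule 2 applies to /o/ (between /t/ and /m/: before a nasal consonant) → [õ].
/i/ — between /t/ and /m/, before a nasal consonant — surfaces as [ĩ] (rule 2).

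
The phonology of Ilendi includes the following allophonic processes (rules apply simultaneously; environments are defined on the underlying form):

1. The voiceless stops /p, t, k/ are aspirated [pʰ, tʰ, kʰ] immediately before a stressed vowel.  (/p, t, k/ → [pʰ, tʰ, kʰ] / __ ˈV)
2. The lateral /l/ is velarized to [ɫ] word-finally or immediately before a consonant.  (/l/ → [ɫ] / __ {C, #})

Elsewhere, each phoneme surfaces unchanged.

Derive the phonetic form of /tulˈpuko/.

[tuɫˈpʰuko]

/t/ (word-initial): rule 1 targets it, but not immediately before a stressed vowel → unchanged [t].
/u/ — not in any rule's target class → [u].
/l/ (between /u/ and /p/) occurs word-finally or immediately before a consonant → [ɫ] by rule 2.
/p/ meets the environment for rule 1 (immediately before a stressed vowel) → [pʰ].
/u/ — not in any rule's target class → [u].
/k/ — between /u/ and /o/; rule 1 does not apply here → [k].
/o/ (word-final): no rule targets it → [o].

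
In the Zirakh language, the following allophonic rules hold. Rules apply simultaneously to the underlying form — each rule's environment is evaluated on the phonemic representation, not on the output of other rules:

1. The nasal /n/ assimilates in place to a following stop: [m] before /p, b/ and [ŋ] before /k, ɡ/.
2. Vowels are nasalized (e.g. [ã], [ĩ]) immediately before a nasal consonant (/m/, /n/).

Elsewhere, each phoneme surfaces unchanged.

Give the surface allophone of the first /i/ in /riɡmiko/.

[i]

/i/ (between /r/ and /ɡ/) fails the environment for rule 2, so it stays [i].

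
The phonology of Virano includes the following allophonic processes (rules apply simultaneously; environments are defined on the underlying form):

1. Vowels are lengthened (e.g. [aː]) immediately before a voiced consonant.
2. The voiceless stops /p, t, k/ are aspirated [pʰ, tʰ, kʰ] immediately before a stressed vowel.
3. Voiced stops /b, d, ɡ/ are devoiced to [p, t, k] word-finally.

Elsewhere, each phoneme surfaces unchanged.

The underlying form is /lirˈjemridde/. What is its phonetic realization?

/l/ (word-initial): no rule targets it → [l].
Rule 1 applies to /i/ (between /l/ and /r/: before a voiced consonant) → [iː].
/r/ (between /i/ and /j/) is unaffected → [r].
/j/ (between /r/ and /e/) is unaffected → [j].
/e/ (between /j/ and /m/): before a voiced consonant, so rule 1 applies → [eː].
/m/ (between /e/ and /r/) is unaffected → [m].
/r/ stays [r].
Rule 1 applies to /i/ (between /r/ and /d/: before a voiced consonant) → [iː].
/d/ (between /i/ and /d/) fails the environment for rule 3, so it stays [d].
/d/ (between /d/ and /e/): rule 3 targets it, but not word-finally → unchanged [d].
/e/ — word-final; rule 1 does not apply here → [e].

[liːrˈjeːmriːdde]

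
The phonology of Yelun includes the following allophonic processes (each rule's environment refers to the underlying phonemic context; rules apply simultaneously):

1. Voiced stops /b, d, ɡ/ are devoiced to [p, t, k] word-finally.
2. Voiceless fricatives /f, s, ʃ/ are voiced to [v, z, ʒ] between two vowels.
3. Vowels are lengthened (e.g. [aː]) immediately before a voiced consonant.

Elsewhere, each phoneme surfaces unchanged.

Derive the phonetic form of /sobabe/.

[soːbaːbe]

/s/ (word-initial): rule 2 targets it, but not between two vowels → unchanged [s].
/o/ (between /s/ and /b/) occurs before a voiced consonant → [oː] by rule 3.
/b/ (between /o/ and /a/) fails the environment for rule 1, so it stays [b].
/a/ — between /b/ and /b/, before a voiced consonant — surfaces as [aː] (rule 3).
/b/ — between /a/ and /e/; rule 1 does not apply here → [b].
/e/ (word-final) fails the environment for rule 3, so it stays [e].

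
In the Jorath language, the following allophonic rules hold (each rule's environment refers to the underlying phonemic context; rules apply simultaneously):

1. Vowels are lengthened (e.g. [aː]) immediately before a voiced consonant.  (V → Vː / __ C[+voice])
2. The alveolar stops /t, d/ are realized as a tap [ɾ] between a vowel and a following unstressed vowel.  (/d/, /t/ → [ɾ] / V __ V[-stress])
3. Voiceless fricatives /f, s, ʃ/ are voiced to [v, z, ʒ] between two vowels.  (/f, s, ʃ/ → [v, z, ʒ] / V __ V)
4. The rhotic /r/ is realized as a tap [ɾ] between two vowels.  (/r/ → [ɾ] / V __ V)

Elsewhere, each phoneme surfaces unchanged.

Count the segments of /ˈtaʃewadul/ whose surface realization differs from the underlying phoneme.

Segments that undergo a rule: /ʃ/ → [ʒ] (rule 3); /e/ → [eː] (rule 1); /a/ → [aː] (rule 1); /d/ → [ɾ] (rule 2); /u/ → [uː] (rule 1).
All other segments surface unchanged.

5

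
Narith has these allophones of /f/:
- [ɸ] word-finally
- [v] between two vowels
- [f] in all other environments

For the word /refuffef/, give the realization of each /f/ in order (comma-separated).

[v], [f], [f], [ɸ]

Occurrence 1 (position 3): between two vowels → [v].
Occurrence 2 (position 5): no conditioning environment matches → elsewhere allophone [f].
Occurrence 3 (position 6): no conditioning environment matches → elsewhere allophone [f].
Occurrence 4 (position 8): word-finally → [ɸ].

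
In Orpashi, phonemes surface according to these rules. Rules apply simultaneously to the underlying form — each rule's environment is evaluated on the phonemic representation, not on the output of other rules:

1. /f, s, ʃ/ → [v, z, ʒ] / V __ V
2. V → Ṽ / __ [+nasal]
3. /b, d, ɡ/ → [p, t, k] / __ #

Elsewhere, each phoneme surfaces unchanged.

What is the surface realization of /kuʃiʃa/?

/u/ — between /k/ and /ʃ/; rule 2 does not apply here → [u].
/ʃ/ (between /u/ and /i/): between two vowels, so rule 1 applies → [ʒ].
/i/ — between /ʃ/ and /ʃ/; rule 2 does not apply here → [i].
Rule 1 applies to /ʃ/ (between /i/ and /a/: between two vowels) → [ʒ].
/a/ (word-final) fails the environment for rule 2, so it stays [a].

[kuʒiʒa]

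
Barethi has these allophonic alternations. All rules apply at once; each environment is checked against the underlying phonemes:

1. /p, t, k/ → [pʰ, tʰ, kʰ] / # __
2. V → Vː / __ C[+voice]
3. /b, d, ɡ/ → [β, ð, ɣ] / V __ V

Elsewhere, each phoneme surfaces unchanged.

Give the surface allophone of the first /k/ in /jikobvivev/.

/k/ (between /i/ and /o/): rule 1 targets it, but not word-initially → unchanged [k].

[k]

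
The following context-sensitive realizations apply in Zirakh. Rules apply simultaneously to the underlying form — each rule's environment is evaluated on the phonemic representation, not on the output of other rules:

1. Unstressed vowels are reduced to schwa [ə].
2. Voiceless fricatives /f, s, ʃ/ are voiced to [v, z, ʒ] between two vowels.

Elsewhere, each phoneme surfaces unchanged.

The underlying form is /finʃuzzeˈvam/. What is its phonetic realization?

[fənʃəzzəˈvam]

/f/ — word-initial; rule 2 does not apply here → [f].
/i/ (between /f/ and /n/) occurs in an unstressed syllable → [ə] by rule 1.
/ʃ/ — between /n/ and /u/; rule 2 does not apply here → [ʃ].
/u/ (between /ʃ/ and /z/): in an unstressed syllable, so rule 1 applies → [ə].
/e/ (between /z/ and /v/): in an unstressed syllable, so rule 1 applies → [ə].
/a/ (between /v/ and /m/): rule 1 targets it, but not in an unstressed syllable → unchanged [a].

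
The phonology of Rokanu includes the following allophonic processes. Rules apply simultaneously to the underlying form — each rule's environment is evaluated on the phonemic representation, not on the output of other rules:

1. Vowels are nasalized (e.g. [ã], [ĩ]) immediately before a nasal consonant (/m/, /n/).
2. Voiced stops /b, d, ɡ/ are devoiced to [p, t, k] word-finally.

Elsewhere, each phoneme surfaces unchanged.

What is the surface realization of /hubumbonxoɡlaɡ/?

/u/ (between /h/ and /b/): rule 1 targets it, but not before a nasal consonant → unchanged [u].
/b/ (between /u/ and /u/) fails the environment for rule 2, so it stays [b].
/u/ (between /b/ and /m/): before a nasal consonant, so rule 1 applies → [ũ].
/b/ — between /m/ and /o/; rule 2 does not apply here → [b].
/o/ — between /b/ and /n/, before a nasal consonant — surfaces as [õ] (rule 1).
/o/ (between /x/ and /ɡ/) is in the target of rule 1 but the environment (before a nasal consonant) is not met → [o].
/ɡ/ — between /o/ and /l/; rule 2 does not apply here → [ɡ].
/a/ (between /l/ and /ɡ/) is in the target of rule 1 but the environment (before a nasal consonant) is not met → [a].
/ɡ/ (word-final): word-finally, so rule 2 applies → [k].

[hubũmbõnxoɡlak]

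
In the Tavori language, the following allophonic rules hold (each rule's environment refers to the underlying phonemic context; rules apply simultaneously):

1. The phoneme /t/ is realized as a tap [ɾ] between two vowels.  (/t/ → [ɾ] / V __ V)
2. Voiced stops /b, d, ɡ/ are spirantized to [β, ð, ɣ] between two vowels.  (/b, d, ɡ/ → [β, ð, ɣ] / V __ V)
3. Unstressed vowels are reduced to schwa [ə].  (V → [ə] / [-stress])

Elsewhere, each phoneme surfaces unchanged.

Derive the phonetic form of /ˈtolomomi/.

/t/ (word-initial) fails the environment for rule 1, so it stays [t].
/o/ (between /t/ and /l/) is in the target of rule 3 but the environment (in an unstressed syllable) is not met → [o].
/l/ (between /o/ and /o/) is unaffected → [l].
/o/ (between /l/ and /m/) occurs in an unstressed syllable → [ə] by rule 3.
/m/ (between /o/ and /o/): no rule targets it → [m].
Rule 3 applies to /o/ (between /m/ and /m/: in an unstressed syllable) → [ə].
/m/ (between /o/ and /i/): no rule targets it → [m].
/i/ — word-final, in an unstressed syllable — surfaces as [ə] (rule 3).

[ˈtoləməmə]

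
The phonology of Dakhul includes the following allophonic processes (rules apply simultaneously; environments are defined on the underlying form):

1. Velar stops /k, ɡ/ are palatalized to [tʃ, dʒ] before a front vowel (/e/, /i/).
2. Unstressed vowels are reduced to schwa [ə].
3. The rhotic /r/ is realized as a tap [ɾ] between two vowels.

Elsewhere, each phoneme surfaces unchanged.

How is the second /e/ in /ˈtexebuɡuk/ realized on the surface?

[ə]

/e/ (between /x/ and /b/) occurs in an unstressed syllable → [ə] by rule 2.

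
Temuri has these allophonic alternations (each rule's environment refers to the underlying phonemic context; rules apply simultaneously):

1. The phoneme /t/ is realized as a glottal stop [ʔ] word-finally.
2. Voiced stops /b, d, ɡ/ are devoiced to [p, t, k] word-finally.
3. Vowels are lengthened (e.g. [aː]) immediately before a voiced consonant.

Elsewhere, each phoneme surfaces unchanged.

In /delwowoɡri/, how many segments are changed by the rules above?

Segments that undergo a rule: /e/ → [eː] (rule 3); /o/ → [oː] (rule 3); /o/ → [oː] (rule 3).
All other segments surface unchanged.

3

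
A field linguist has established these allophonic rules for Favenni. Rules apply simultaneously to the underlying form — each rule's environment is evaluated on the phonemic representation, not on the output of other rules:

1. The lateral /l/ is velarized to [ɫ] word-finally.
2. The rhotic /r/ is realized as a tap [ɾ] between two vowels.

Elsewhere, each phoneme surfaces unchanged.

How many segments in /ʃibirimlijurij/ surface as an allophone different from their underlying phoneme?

Segments that undergo a rule: /r/ → [ɾ] (rule 2); /r/ → [ɾ] (rule 2).
All other segments surface unchanged.

2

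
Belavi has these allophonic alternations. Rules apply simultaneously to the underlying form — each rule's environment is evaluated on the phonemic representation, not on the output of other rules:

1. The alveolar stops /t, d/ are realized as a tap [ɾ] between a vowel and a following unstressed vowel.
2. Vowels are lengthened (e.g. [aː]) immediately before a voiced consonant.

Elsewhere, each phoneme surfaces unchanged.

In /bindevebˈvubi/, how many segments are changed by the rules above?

Segments that undergo a rule: /i/ → [iː] (rule 2); /e/ → [eː] (rule 2); /e/ → [eː] (rule 2); /u/ → [uː] (rule 2).
All other segments surface unchanged.

4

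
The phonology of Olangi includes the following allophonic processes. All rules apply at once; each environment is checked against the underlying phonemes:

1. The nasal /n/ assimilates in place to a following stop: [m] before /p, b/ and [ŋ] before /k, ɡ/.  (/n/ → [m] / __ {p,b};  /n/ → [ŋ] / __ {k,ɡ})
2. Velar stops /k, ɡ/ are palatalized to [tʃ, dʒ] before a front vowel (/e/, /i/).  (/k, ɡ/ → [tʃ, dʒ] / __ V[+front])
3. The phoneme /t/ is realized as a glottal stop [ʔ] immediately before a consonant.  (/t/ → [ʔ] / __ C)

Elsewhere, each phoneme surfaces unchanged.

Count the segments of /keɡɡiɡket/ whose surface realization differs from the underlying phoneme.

3

Segments that undergo a rule: /k/ → [tʃ] (rule 2); /ɡ/ → [dʒ] (rule 2); /k/ → [tʃ] (rule 2).
All other segments surface unchanged.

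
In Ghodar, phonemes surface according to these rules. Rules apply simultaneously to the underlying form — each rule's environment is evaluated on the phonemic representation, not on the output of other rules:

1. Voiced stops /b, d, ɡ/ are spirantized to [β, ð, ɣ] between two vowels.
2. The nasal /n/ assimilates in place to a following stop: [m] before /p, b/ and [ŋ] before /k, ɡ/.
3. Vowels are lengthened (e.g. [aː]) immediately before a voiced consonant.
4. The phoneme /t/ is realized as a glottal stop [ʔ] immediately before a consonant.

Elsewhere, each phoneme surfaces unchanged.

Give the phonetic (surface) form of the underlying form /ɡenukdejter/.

[ɡeːnukdeːjteːr]

/ɡ/ (word-initial) fails the environment for rule 1, so it stays [ɡ].
Rule 3 applies to /e/ (between /ɡ/ and /n/: before a voiced consonant) → [eː].
/n/ (between /e/ and /u/) is in the target of rule 2 but the environment (before a labial or velar stop) is not met → [n].
/u/ (between /n/ and /k/): rule 3 targets it, but not before a voiced consonant → unchanged [u].
/k/ stays [k].
/d/ (between /k/ and /e/) is in the target of rule 1 but the environment (between two vowels) is not met → [d].
/e/ (between /d/ and /j/) occurs before a voiced consonant → [eː] by rule 3.
/j/ (between /e/ and /t/): no rule targets it → [j].
/t/ (between /j/ and /e/): rule 4 targets it, but not immediately before a consonant → unchanged [t].
/e/ (between /t/ and /r/): before a voiced consonant, so rule 3 applies → [eː].
/r/ stays [r].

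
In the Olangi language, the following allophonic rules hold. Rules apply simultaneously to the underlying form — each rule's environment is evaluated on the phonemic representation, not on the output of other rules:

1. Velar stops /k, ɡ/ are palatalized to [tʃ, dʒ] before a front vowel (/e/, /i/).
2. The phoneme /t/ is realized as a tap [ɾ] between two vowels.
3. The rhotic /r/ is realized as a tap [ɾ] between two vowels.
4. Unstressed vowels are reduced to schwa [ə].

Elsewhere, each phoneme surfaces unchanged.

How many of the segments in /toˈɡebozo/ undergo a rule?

4

Segments that undergo a rule: /o/ → [ə] (rule 4); /ɡ/ → [dʒ] (rule 1); /o/ → [ə] (rule 4); /o/ → [ə] (rule 4).
All other segments surface unchanged.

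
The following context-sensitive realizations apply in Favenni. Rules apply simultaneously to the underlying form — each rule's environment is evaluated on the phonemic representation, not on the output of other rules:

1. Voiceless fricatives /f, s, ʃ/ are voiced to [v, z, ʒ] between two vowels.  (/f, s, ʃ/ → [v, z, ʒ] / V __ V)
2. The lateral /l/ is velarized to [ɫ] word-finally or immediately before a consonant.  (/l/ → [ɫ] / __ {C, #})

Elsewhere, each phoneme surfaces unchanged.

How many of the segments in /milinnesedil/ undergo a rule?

2

Segments that undergo a rule: /s/ → [z] (rule 1); /l/ → [ɫ] (rule 2).
All other segments surface unchanged.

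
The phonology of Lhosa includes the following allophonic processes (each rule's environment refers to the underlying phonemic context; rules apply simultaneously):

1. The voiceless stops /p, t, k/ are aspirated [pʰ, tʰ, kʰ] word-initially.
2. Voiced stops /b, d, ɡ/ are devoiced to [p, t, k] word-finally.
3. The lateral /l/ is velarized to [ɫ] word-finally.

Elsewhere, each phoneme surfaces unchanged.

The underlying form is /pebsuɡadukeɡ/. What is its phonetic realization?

[pʰebsuɡadukek]

Rule 1 applies to /p/ (word-initial: word-initially) → [pʰ].
/e/ (between /p/ and /b/) is unaffected → [e].
/b/ (between /e/ and /s/): rule 2 targets it, but not word-finally → unchanged [b].
/s/ — not in any rule's target class → [s].
/u/ (between /s/ and /ɡ/): no rule targets it → [u].
/ɡ/ — between /u/ and /a/; rule 2 does not apply here → [ɡ].
/a/ stays [a].
/d/ (between /a/ and /u/): rule 2 targets it, but not word-finally → unchanged [d].
/u/ stays [u].
/k/ (between /u/ and /e/) is in the target of rule 1 but the environment (word-initially) is not met → [k].
/e/ (between /k/ and /ɡ/) is unaffected → [e].
/ɡ/ (word-final): word-finally, so rule 2 applies → [k].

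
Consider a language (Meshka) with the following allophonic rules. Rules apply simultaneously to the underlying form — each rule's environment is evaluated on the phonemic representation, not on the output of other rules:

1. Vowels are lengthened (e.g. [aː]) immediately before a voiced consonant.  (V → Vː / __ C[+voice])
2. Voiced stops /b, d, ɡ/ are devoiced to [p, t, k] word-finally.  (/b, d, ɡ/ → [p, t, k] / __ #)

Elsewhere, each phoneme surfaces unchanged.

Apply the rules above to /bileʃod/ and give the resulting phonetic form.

[biːleʃoːt]

/b/ (word-initial): rule 2 targets it, but not word-finally → unchanged [b].
Rule 1 applies to /i/ (between /b/ and /l/: before a voiced consonant) → [iː].
/e/ — between /l/ and /ʃ/; rule 1 does not apply here → [e].
/o/ (between /ʃ/ and /d/): before a voiced consonant, so rule 1 applies → [oː].
/d/ meets the environment for rule 2 (word-finally) → [t].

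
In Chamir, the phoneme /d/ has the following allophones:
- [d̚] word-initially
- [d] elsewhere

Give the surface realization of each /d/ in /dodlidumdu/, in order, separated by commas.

Occurrence 1 (position 1): word-initially → [d̚].
Occurrence 2 (position 3): no conditioning environment matches → elsewhere allophone [d].
Occurrence 3 (position 6): no conditioning environment matches → elsewhere allophone [d].
Occurrence 4 (position 9): no conditioning environment matches → elsewhere allophone [d].

[d̚], [d], [d], [d]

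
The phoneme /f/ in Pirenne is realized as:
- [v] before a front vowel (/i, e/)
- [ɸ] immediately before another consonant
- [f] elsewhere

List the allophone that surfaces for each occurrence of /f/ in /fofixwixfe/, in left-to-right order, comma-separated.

Occurrence 1 (position 1): no conditioning environment matches → elsewhere allophone [f].
Occurrence 2 (position 3): before a front vowel (/i, e/) → [v].
Occurrence 3 (position 9): before a front vowel (/i, e/) → [v].

[f], [v], [v]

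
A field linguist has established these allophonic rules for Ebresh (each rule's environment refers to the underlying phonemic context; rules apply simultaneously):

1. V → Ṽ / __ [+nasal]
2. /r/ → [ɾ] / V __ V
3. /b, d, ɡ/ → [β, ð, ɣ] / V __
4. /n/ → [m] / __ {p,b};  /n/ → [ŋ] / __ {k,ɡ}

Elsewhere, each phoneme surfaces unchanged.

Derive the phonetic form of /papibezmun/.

/a/ (between /p/ and /p/) is in the target of rule 1 but the environment (before a nasal consonant) is not met → [a].
/i/ (between /p/ and /b/) is in the target of rule 1 but the environment (before a nasal consonant) is not met → [i].
/b/ (between /i/ and /e/): immediately after a vowel, so rule 3 applies → [β].
/e/ (between /b/ and /z/): rule 1 targets it, but not before a nasal consonant → unchanged [e].
/u/ (between /m/ and /n/) occurs before a nasal consonant → [ũ] by rule 1.
/n/ (word-final) fails the environment for rule 4, so it stays [n].

[papiβezmũn]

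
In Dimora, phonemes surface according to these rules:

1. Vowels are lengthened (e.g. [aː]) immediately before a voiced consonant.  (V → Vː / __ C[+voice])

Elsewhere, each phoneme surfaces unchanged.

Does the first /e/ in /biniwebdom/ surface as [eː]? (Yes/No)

/e/ — between /w/ and /b/, before a voiced consonant — surfaces as [eː] (rule 1).
The actual realization is [eː], which matches [eː].

Yes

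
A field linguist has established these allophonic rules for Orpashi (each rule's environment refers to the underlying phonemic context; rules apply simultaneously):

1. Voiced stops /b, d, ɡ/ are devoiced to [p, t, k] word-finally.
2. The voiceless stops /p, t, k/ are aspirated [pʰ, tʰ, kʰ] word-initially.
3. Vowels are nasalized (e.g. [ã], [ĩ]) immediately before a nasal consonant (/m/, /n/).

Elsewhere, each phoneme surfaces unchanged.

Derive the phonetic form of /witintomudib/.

/w/ (word-initial): no rule targets it → [w].
/i/ (between /w/ and /t/): rule 3 targets it, but not before a nasal consonant → unchanged [i].
/t/ — between /i/ and /i/; rule 2 does not apply here → [t].
/i/ (between /t/ and /n/) occurs before a nasal consonant → [ĩ] by rule 3.
/n/ (between /i/ and /t/): no rule targets it → [n].
/t/ (between /n/ and /o/) is in the target of rule 2 but the environment (word-initially) is not met → [t].
/o/ meets the environment for rule 3 (before a nasal consonant) → [õ].
/m/ — not in any rule's target class → [m].
/u/ (between /m/ and /d/) fails the environment for rule 3, so it stays [u].
/d/ (between /u/ and /i/) is in the target of rule 1 but the environment (word-finally) is not met → [d].
/i/ (between /d/ and /b/) is in the target of rule 3 but the environment (before a nasal consonant) is not met → [i].
/b/ — word-final, word-finally — surfaces as [p] (rule 1).

[witĩntõmudip]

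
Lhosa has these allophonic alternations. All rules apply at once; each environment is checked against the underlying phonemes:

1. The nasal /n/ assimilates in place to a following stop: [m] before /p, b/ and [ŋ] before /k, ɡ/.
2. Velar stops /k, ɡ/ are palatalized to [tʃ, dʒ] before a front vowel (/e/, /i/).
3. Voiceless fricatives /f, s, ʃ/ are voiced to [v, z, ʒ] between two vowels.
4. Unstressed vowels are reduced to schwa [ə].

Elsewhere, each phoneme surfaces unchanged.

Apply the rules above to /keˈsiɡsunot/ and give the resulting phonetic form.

[tʃəˈziɡsənət]

/k/ (word-initial): before a front vowel, so rule 2 applies → [tʃ].
/e/ (between /k/ and /s/): in an unstressed syllable, so rule 4 applies → [ə].
Rule 3 applies to /s/ (between /e/ and /i/: between two vowels) → [z].
/i/ — between /s/ and /ɡ/; rule 4 does not apply here → [i].
/ɡ/ (between /i/ and /s/): rule 2 targets it, but not before a front vowel → unchanged [ɡ].
/s/ (between /ɡ/ and /u/): rule 3 targets it, but not between two vowels → unchanged [s].
/u/ meets the environment for rule 4 (in an unstressed syllable) → [ə].
/n/ (between /u/ and /o/) is in the target of rule 1 but the environment (before a labial or velar stop) is not met → [n].
/o/ — between /n/ and /t/, in an unstressed syllable — surfaces as [ə] (rule 4).
/t/ (word-final): no rule targets it → [t].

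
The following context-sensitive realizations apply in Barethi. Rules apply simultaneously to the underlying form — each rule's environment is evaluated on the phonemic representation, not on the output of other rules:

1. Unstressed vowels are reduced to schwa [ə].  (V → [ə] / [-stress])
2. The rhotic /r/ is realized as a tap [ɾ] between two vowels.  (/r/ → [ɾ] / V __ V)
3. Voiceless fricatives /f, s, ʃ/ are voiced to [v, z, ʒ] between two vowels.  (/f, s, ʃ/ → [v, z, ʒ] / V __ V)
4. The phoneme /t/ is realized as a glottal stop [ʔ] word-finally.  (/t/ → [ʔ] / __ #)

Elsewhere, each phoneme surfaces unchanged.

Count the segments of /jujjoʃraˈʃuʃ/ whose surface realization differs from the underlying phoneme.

Segments that undergo a rule: /u/ → [ə] (rule 1); /o/ → [ə] (rule 1); /a/ → [ə] (rule 1); /ʃ/ → [ʒ] (rule 3).
All other segments surface unchanged.

4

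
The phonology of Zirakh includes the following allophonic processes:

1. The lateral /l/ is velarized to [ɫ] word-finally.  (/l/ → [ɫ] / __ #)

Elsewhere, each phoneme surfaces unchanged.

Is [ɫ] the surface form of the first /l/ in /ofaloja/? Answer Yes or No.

/l/ — between /a/ and /o/; rule 1 does not apply here → [l].
The actual realization is [l], not [ɫ].

No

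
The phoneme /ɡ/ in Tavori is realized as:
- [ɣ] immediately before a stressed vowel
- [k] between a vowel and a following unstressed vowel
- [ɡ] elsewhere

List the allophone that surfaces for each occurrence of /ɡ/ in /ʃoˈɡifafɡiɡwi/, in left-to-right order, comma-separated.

[ɣ], [ɡ], [ɡ]

Occurrence 1 (position 3): immediately before a stressed vowel → [ɣ].
Occurrence 2 (position 8): no conditioning environment matches → elsewhere allophone [ɡ].
Occurrence 3 (position 10): no conditioning environment matches → elsewhere allophone [ɡ].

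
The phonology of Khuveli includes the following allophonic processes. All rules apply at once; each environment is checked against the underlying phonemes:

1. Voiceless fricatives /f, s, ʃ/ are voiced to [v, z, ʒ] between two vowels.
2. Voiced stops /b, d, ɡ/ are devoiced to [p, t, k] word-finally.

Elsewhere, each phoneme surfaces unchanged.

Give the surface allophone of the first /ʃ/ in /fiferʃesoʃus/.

[ʃ]

/ʃ/ (between /r/ and /e/): rule 1 targets it, but not between two vowels → unchanged [ʃ].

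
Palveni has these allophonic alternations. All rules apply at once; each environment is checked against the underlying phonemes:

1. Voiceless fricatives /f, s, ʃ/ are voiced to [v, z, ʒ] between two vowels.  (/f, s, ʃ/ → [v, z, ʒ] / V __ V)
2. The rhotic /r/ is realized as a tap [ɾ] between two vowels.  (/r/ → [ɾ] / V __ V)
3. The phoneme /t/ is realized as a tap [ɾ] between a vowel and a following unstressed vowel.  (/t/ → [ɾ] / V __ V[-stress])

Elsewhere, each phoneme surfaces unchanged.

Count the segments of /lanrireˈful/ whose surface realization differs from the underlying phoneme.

Segments that undergo a rule: /r/ → [ɾ] (rule 2); /f/ → [v] (rule 1).
All other segments surface unchanged.

2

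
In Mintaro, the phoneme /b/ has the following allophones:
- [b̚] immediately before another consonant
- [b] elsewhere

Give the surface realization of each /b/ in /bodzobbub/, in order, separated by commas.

Occurrence 1 (position 1): no conditioning environment matches → elsewhere allophone [b].
Occurrence 2 (position 6): immediately before another consonant → [b̚].
Occurrence 3 (position 7): no conditioning environment matches → elsewhere allophone [b].
Occurrence 4 (position 9): no conditioning environment matches → elsewhere allophone [b].

[b], [b̚], [b], [b]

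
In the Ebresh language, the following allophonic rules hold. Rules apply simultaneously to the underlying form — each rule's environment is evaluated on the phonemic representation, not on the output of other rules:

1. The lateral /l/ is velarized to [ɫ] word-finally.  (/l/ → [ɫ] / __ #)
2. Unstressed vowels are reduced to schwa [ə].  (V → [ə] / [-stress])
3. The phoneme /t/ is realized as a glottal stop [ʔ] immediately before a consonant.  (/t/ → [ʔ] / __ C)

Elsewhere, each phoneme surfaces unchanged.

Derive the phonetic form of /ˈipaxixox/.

/i/ (word-initial) fails the environment for rule 2, so it stays [i].
Rule 2 applies to /a/ (between /p/ and /x/: in an unstressed syllable) → [ə].
/i/ (between /x/ and /x/): in an unstressed syllable, so rule 2 applies → [ə].
/o/ — between /x/ and /x/, in an unstressed syllable — surfaces as [ə] (rule 2).

[ˈipəxəxəx]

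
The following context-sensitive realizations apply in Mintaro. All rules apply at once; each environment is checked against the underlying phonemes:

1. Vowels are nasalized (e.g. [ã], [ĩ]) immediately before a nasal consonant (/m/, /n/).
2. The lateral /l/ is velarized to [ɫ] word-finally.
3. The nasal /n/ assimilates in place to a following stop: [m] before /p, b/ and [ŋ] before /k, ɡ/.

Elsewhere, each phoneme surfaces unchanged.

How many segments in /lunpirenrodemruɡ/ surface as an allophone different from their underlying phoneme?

Segments that undergo a rule: /u/ → [ũ] (rule 1); /n/ → [m] (rule 3); /e/ → [ẽ] (rule 1); /e/ → [ẽ] (rule 1).
All other segments surface unchanged.

4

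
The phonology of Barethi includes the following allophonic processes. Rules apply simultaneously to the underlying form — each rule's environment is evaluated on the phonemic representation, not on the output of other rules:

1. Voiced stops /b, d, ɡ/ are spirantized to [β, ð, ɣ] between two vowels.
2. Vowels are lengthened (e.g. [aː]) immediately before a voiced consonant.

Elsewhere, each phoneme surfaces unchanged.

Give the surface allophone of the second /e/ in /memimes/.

[e]

/e/ (between /m/ and /s/) fails the environment for rule 2, so it stays [e].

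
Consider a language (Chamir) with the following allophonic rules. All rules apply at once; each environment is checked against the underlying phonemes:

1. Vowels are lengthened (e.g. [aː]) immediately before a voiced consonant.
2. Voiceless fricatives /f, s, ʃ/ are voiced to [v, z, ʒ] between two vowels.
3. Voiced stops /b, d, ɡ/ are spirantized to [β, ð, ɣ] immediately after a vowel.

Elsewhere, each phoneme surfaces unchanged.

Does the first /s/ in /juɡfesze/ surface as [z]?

/s/ (between /e/ and /z/) is in the target of rule 2 but the environment (between two vowels) is not met → [s].
The actual realization is [s], not [z].

No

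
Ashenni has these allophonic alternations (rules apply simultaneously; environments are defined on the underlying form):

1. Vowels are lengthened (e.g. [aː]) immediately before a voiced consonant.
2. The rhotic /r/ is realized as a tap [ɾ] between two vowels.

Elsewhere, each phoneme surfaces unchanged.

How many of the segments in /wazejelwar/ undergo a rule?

Segments that undergo a rule: /a/ → [aː] (rule 1); /e/ → [eː] (rule 1); /e/ → [eː] (rule 1); /a/ → [aː] (rule 1).
All other segments surface unchanged.

4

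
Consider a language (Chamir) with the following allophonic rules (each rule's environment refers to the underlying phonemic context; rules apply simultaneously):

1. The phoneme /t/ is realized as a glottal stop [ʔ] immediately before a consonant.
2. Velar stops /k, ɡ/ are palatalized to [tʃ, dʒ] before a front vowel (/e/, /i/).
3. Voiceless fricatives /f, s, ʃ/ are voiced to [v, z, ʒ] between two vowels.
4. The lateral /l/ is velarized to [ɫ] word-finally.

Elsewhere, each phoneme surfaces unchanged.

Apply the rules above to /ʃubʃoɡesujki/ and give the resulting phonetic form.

[ʃubʃodʒezujtʃi]

/ʃ/ (word-initial) is in the target of rule 3 but the environment (between two vowels) is not met → [ʃ].
/ʃ/ (between /b/ and /o/) is in the target of rule 3 but the environment (between two vowels) is not met → [ʃ].
/ɡ/ (between /o/ and /e/): before a front vowel, so rule 2 applies → [dʒ].
/s/ (between /e/ and /u/): between two vowels, so rule 3 applies → [z].
/k/ (between /j/ and /i/) occurs before a front vowel → [tʃ] by rule 2.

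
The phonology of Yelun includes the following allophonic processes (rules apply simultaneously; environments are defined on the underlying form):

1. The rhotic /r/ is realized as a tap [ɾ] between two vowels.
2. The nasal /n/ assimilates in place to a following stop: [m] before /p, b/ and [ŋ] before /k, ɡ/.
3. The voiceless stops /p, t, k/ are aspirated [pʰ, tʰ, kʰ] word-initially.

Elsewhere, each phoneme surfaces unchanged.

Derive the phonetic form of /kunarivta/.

[kʰunaɾivta]

/k/ (word-initial) occurs word-initially → [kʰ] by rule 3.
/u/ (between /k/ and /n/): no rule targets it → [u].
/n/ (between /u/ and /a/) is in the target of rule 2 but the environment (before a labial or velar stop) is not met → [n].
/a/ stays [a].
/r/ — between /a/ and /i/, between two vowels — surfaces as [ɾ] (rule 1).
/i/ (between /r/ and /v/): no rule targets it → [i].
/v/ stays [v].
/t/ (between /v/ and /a/): rule 3 targets it, but not word-initially → unchanged [t].
/a/ (word-final) is unaffected → [a].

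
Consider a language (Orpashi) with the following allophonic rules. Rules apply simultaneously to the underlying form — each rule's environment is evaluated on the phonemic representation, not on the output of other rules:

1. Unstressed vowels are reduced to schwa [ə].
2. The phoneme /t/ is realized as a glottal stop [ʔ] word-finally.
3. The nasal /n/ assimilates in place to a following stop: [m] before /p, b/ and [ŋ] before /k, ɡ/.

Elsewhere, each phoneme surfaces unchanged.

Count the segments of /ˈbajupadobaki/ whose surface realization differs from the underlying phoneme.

5

Segments that undergo a rule: /u/ → [ə] (rule 1); /a/ → [ə] (rule 1); /o/ → [ə] (rule 1); /a/ → [ə] (rule 1); /i/ → [ə] (rule 1).
All other segments surface unchanged.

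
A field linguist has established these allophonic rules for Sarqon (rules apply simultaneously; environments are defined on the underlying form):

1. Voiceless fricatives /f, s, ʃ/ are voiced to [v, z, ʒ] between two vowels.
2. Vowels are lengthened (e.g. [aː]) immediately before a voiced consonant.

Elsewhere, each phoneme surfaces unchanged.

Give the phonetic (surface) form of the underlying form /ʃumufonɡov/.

/ʃ/ (word-initial) is in the target of rule 1 but the environment (between two vowels) is not met → [ʃ].
/u/ meets the environment for rule 2 (before a voiced consonant) → [uː].
/m/ stays [m].
/u/ (between /m/ and /f/) is in the target of rule 2 but the environment (before a voiced consonant) is not met → [u].
Rule 1 applies to /f/ (between /u/ and /o/: between two vowels) → [v].
/o/ meets the environment for rule 2 (before a voiced consonant) → [oː].
/n/ — not in any rule's target class → [n].
/ɡ/ — not in any rule's target class → [ɡ].
/o/ meets the environment for rule 2 (before a voiced consonant) → [oː].
/v/ (word-final): no rule targets it → [v].

[ʃuːmuvoːnɡoːv]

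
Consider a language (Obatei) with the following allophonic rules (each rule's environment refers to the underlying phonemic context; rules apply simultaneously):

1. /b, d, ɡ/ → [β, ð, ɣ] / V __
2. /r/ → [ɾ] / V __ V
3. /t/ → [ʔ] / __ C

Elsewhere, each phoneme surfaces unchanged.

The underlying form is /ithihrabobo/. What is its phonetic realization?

[iʔhihraβoβo]

/t/ — between /i/ and /h/, immediately before a consonant — surfaces as [ʔ] (rule 3).
/r/ — between /h/ and /a/; rule 2 does not apply here → [r].
/b/ (between /a/ and /o/) occurs immediately after a vowel → [β] by rule 1.
/b/ meets the environment for rule 1 (immediately after a vowel) → [β].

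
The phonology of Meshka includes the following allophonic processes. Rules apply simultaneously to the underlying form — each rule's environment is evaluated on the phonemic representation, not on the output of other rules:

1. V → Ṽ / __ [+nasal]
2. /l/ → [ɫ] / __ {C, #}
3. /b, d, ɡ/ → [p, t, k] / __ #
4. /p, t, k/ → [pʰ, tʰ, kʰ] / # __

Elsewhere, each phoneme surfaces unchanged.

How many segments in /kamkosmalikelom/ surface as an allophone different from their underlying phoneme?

3

Segments that undergo a rule: /k/ → [kʰ] (rule 4); /a/ → [ã] (rule 1); /o/ → [õ] (rule 1).
All other segments surface unchanged.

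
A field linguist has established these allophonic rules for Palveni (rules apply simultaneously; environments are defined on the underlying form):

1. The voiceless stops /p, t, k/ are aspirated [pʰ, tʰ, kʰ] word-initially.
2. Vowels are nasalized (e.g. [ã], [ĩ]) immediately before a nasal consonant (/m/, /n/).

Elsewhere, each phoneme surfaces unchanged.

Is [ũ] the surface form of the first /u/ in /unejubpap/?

/u/ (word-initial): before a nasal consonant, so rule 2 applies → [ũ].
The actual realization is [ũ], which matches [ũ].

Yes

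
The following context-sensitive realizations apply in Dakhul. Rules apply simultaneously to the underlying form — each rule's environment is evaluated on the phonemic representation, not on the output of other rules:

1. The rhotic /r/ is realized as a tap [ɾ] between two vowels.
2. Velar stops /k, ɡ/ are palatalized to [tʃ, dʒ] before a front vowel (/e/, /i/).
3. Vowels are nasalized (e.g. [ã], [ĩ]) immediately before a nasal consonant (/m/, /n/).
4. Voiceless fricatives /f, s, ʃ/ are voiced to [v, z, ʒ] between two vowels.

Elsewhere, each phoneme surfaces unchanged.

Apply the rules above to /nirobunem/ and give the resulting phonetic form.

/n/ stays [n].
/i/ (between /n/ and /r/): rule 3 targets it, but not before a nasal consonant → unchanged [i].
Rule 1 applies to /r/ (between /i/ and /o/: between two vowels) → [ɾ].
/o/ (between /r/ and /b/) fails the environment for rule 3, so it stays [o].
/b/ stays [b].
/u/ (between /b/ and /n/): before a nasal consonant, so rule 3 applies → [ũ].
/n/ stays [n].
/e/ — between /n/ and /m/, before a nasal consonant — surfaces as [ẽ] (rule 3).
/m/ (word-final) is unaffected → [m].

[niɾobũnẽm]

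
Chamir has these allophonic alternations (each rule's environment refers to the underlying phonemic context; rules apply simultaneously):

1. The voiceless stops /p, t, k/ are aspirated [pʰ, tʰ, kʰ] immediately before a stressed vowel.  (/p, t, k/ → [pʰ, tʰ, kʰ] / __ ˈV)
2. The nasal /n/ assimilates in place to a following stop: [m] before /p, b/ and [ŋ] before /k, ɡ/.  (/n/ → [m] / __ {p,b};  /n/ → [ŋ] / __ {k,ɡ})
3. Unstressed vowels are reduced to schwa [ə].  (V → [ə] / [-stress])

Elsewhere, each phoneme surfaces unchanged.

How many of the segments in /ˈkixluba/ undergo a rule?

Segments that undergo a rule: /k/ → [kʰ] (rule 1); /u/ → [ə] (rule 3); /a/ → [ə] (rule 3).
All other segments surface unchanged.

3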